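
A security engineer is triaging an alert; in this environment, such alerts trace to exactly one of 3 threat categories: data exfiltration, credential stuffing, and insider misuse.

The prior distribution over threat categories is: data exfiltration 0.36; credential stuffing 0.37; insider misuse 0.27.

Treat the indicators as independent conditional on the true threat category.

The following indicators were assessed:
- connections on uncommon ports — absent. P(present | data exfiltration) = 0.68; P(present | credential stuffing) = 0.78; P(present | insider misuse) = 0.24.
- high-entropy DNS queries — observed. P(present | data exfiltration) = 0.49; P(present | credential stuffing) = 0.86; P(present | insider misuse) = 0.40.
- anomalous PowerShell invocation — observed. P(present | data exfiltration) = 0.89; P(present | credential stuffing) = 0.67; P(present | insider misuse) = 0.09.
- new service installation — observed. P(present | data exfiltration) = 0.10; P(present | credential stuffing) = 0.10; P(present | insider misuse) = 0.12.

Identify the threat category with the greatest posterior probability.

data exfiltration

For each hypothesis, the unnormalized posterior weight is prior × product of the indicator likelihoods (using 1 − P(present | H) for each absent indicator):
  data exfiltration: 0.36 × (1 − 0.68) × 0.49 × 0.89 × 0.10 = 0.0050239
  credential stuffing: 0.37 × (1 − 0.78) × 0.86 × 0.67 × 0.10 = 0.0046903
  insider misuse: 0.27 × (1 − 0.24) × 0.40 × 0.09 × 0.12 = 0.00088646
Marginal likelihood of the evidence = 0.010601.
P(data exfiltration | evidence) ≈ 0.0050239 / 0.010601 ≈ 0.474
P(credential stuffing | evidence) ≈ 0.0046903 / 0.010601 ≈ 0.442
P(insider misuse | evidence) ≈ 0.00088646 / 0.010601 ≈ 0.084
The largest is 0.474, so data exfiltration is most probable.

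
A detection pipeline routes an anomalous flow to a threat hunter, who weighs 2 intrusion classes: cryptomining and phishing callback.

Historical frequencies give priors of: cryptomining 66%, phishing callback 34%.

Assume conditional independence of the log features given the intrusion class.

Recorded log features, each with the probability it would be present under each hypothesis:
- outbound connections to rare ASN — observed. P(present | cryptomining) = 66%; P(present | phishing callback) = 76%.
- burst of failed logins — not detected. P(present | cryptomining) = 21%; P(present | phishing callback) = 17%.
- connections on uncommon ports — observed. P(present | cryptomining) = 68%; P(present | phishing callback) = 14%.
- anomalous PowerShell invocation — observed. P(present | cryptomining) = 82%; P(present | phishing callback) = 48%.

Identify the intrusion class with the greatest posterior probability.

cryptomining

Multiply each prior by the joint likelihood of the log feature pattern (using 1 − P(present | H) for each absent log feature):
  cryptomining: 0.66 × 0.66 × (1 − 0.21) × 0.68 × 0.82 = 0.19188
  phishing callback: 0.34 × 0.76 × (1 − 0.17) × 0.14 × 0.48 = 0.014413
Marginal likelihood of the evidence = 0.2063.
P(cryptomining | evidence) ≈ 0.19188 / 0.2063 ≈ 0.930
P(phishing callback | evidence) ≈ 0.014413 / 0.2063 ≈ 0.070
The largest is 0.930, so cryptomining is most probable.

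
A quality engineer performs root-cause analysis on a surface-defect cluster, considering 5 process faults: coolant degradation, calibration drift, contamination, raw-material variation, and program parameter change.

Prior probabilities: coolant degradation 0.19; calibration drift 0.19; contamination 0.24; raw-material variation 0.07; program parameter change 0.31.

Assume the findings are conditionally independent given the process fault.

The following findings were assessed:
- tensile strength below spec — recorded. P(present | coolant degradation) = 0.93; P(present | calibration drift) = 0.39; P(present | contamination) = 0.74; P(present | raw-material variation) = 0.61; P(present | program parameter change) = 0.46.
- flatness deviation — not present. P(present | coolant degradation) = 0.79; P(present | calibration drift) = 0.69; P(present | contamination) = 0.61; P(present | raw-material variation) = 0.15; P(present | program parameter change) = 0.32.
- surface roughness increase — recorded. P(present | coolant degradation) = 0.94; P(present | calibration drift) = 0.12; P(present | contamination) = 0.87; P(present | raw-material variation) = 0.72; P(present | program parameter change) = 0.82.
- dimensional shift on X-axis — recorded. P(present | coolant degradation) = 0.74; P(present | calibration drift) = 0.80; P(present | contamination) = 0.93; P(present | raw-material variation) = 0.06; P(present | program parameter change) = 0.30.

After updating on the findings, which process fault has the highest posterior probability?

For each hypothesis, the unnormalized posterior weight is prior × product of the finding likelihoods (using 1 − P(present | H) for each absent finding):
  coolant degradation: 0.19 × 0.93 × (1 − 0.79) × 0.94 × 0.74 = 0.025812
  calibration drift: 0.19 × 0.39 × (1 − 0.69) × 0.12 × 0.80 = 0.0022052
  contamination: 0.24 × 0.74 × (1 − 0.61) × 0.87 × 0.93 = 0.056042
  raw-material variation: 0.07 × 0.61 × (1 − 0.15) × 0.72 × 0.06 = 0.0015679
  program parameter change: 0.31 × 0.46 × (1 − 0.32) × 0.82 × 0.30 = 0.023854
Marginal likelihood of the evidence = 0.10948.
P(coolant degradation | evidence) ≈ 0.025812 / 0.10948 ≈ 0.236
P(calibration drift | evidence) ≈ 0.0022052 / 0.10948 ≈ 0.020
P(contamination | evidence) ≈ 0.056042 / 0.10948 ≈ 0.512
P(raw-material variation | evidence) ≈ 0.0015679 / 0.10948 ≈ 0.014
P(program parameter change | evidence) ≈ 0.023854 / 0.10948 ≈ 0.218
The largest is 0.512, so contamination is most probable.

contamination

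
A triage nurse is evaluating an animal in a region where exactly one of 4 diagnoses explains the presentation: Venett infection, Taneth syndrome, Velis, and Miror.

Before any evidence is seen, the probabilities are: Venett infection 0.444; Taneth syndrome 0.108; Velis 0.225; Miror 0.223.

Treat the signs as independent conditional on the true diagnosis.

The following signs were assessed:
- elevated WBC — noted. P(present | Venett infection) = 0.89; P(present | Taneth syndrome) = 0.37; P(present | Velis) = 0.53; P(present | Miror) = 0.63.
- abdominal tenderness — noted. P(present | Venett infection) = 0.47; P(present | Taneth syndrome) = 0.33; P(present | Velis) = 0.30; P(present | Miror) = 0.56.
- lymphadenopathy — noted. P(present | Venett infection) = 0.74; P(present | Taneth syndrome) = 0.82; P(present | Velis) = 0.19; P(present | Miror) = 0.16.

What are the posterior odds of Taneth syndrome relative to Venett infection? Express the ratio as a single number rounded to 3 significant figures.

The normalizing constant cancels in an odds ratio, so compute prior × likelihood for the two hypotheses only:
  Taneth syndrome: 0.108 × 0.37 × 0.33 × 0.82 = 0.010813
  Venett infection: 0.444 × 0.89 × 0.47 × 0.74 = 0.13744
Odds(Taneth syndrome : Venett infection) = 0.010813 / 0.13744 ≈ 0.0787.

0.0787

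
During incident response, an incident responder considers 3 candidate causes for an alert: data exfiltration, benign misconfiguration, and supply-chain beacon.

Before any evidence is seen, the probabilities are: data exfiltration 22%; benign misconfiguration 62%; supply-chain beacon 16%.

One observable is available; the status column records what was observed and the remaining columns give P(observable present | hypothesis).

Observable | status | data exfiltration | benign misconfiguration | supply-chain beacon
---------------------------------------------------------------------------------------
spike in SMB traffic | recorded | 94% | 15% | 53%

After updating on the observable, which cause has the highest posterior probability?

data exfiltration

Multiply each prior by the likelihood of the observable:
  data exfiltration: 0.22 × 0.94 = 0.2068
  benign misconfiguration: 0.62 × 0.15 = 0.093
  supply-chain beacon: 0.16 × 0.53 = 0.0848
The unnormalized weights sum to 0.3846.
P(data exfiltration | evidence) ≈ 0.2068 / 0.3846 ≈ 0.538
P(benign misconfiguration | evidence) ≈ 0.093 / 0.3846 ≈ 0.242
P(supply-chain beacon | evidence) ≈ 0.0848 / 0.3846 ≈ 0.220
The largest is 0.538, so data exfiltration is most probable.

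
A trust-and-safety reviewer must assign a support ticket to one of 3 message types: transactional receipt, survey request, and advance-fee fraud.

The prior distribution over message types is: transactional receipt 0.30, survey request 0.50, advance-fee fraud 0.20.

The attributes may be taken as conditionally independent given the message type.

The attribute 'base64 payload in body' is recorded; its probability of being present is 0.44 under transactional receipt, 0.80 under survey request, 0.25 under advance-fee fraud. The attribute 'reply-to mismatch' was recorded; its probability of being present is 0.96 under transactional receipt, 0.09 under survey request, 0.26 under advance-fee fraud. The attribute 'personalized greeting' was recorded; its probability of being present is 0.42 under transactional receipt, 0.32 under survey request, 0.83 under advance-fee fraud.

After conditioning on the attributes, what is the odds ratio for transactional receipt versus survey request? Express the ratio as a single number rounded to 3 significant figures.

Posterior odds equal prior odds times the likelihood ratio; only the two competing hypotheses matter.
  transactional receipt: 0.30 × 0.44 × 0.96 × 0.42 = 0.053222
  survey request: 0.50 × 0.80 × 0.09 × 0.32 = 0.01152
Odds(transactional receipt : survey request) = 0.053222 / 0.01152 ≈ 4.62.

4.62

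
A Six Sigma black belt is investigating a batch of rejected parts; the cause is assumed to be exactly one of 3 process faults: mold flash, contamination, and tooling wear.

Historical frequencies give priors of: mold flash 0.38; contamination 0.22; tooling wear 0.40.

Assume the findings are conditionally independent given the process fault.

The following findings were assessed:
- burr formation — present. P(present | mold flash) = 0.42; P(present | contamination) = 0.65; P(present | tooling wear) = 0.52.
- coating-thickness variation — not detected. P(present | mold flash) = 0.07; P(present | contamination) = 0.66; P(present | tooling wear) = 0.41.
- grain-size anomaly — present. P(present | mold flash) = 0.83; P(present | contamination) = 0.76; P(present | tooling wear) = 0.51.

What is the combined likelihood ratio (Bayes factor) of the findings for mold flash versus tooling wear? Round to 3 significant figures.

2.07

Take the product of per-finding likelihoods under each hypothesis (using 1 − P(present | H) for each absent finding), then divide.
  mold flash: 0.42 × (1 − 0.07) × 0.83 = 0.3242
  tooling wear: 0.52 × (1 − 0.41) × 0.51 = 0.15647
Bayes factor = 0.3242 / 0.15647 ≈ 2.07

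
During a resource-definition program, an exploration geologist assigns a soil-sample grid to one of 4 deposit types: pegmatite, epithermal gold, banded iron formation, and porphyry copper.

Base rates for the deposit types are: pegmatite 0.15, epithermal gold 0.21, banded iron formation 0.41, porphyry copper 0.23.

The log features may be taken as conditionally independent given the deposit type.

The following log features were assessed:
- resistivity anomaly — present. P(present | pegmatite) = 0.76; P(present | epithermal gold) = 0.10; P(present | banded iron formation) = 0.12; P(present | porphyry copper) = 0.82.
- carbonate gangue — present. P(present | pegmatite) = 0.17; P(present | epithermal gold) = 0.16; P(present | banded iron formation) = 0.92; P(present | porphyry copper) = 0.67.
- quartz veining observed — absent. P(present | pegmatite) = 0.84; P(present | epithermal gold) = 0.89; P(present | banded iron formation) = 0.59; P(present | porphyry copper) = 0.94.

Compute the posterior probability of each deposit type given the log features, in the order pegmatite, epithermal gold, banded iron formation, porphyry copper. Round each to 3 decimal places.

0.105, 0.012, 0.627, 0.256

For each hypothesis, the unnormalized posterior weight is prior × product of the log feature likelihoods (using 1 − P(present | H) for each absent log feature):
  pegmatite: 0.15 × 0.76 × 0.17 × (1 − 0.84) = 0.0031008
  epithermal gold: 0.21 × 0.10 × 0.16 × (1 − 0.89) = 0.0003696
  banded iron formation: 0.41 × 0.12 × 0.92 × (1 − 0.59) = 0.018558
  porphyry copper: 0.23 × 0.82 × 0.67 × (1 − 0.94) = 0.0075817
The unnormalized weights sum to 0.02961.
P(pegmatite | evidence) = 0.0031008 / 0.02961 ≈ 0.105
P(epithermal gold | evidence) = 0.0003696 / 0.02961 ≈ 0.012
P(banded iron formation | evidence) = 0.018558 / 0.02961 ≈ 0.627
P(porphyry copper | evidence) = 0.0075817 / 0.02961 ≈ 0.256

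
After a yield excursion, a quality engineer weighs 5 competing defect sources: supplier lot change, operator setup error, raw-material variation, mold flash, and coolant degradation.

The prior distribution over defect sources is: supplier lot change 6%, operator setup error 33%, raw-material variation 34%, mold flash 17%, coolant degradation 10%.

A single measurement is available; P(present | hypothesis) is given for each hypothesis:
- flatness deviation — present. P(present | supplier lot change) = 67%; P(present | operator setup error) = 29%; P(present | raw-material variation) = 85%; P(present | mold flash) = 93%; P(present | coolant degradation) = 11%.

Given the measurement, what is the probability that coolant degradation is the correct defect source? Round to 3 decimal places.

0.019

Multiply each prior by the likelihood of the measurement:
  supplier lot change: 0.06 × 0.67 = 0.0402
  operator setup error: 0.33 × 0.29 = 0.0957
  raw-material variation: 0.34 × 0.85 = 0.289
  mold flash: 0.17 × 0.93 = 0.1581
  coolant degradation: 0.10 × 0.11 = 0.011
Normalizing constant Z = 0.0402 + 0.0957 + 0.289 + 0.1581 + 0.011 = 0.594.
P(coolant degradation | evidence) = 0.011 / 0.594 ≈ 0.019.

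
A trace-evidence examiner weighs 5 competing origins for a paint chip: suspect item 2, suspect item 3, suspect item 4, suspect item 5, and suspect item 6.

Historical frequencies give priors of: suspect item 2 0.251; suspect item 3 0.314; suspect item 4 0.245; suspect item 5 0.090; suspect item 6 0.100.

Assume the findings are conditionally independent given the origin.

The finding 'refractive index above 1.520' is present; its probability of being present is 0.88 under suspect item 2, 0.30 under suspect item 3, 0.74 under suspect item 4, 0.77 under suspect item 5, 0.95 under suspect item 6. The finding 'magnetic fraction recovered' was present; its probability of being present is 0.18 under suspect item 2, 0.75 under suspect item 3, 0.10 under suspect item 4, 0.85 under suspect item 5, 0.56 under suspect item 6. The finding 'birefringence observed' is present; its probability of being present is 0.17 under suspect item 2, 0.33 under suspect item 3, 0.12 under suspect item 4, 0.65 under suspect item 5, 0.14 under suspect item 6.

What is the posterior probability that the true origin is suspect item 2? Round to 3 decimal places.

For each hypothesis, the unnormalized posterior weight is prior × product of the finding likelihoods:
  suspect item 2: 0.251 × 0.88 × 0.18 × 0.17 = 0.0067589
  suspect item 3: 0.314 × 0.30 × 0.75 × 0.33 = 0.023314
  suspect item 4: 0.245 × 0.74 × 0.10 × 0.12 = 0.0021756
  suspect item 5: 0.090 × 0.77 × 0.85 × 0.65 = 0.038288
  suspect item 6: 0.100 × 0.95 × 0.56 × 0.14 = 0.007448
Normalizing constant Z = 0.0067589 + 0.023314 + 0.0021756 + 0.038288 + 0.007448 = 0.077985.
P(suspect item 2 | evidence) = 0.0067589 / 0.077985 ≈ 0.087.

0.087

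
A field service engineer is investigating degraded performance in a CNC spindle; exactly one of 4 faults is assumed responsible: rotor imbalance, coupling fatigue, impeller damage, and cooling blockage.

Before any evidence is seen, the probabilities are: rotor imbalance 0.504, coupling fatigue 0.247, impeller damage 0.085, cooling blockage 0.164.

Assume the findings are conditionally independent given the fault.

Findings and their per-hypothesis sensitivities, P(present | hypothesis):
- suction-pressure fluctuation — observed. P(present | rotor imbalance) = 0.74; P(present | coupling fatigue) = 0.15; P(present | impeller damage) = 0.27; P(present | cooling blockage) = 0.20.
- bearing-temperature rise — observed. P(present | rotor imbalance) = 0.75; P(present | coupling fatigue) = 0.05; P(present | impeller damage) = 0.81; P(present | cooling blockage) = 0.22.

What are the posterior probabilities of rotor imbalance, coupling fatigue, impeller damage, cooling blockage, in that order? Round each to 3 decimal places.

0.910, 0.006, 0.060, 0.023

For each hypothesis, the unnormalized posterior weight is prior × product of the finding likelihoods:
  rotor imbalance: 0.504 × 0.74 × 0.75 = 0.27972
  coupling fatigue: 0.247 × 0.15 × 0.05 = 0.0018525
  impeller damage: 0.085 × 0.27 × 0.81 = 0.01859
  cooling blockage: 0.164 × 0.20 × 0.22 = 0.007216
The unnormalized weights sum to 0.30738.
P(rotor imbalance | evidence) = 0.27972 / 0.30738 ≈ 0.910
P(coupling fatigue | evidence) = 0.0018525 / 0.30738 ≈ 0.006
P(impeller damage | evidence) = 0.01859 / 0.30738 ≈ 0.060
P(cooling blockage | evidence) = 0.007216 / 0.30738 ≈ 0.023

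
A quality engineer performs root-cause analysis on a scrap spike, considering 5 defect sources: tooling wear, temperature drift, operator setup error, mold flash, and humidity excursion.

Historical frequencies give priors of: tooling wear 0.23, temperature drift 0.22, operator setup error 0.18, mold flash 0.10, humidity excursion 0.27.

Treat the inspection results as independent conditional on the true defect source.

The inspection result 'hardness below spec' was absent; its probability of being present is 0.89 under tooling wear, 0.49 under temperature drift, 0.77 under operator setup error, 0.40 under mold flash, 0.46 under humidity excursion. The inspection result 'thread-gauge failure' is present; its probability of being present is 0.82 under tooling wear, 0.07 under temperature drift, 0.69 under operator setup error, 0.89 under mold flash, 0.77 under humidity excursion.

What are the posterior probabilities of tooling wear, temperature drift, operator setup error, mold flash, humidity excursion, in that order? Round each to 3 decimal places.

By Bayes' rule with conditional independence, the unnormalized weight for each hypothesis is prior × ∏ likelihoods (using 1 − P(present | H) for each absent inspection result):
  tooling wear: 0.23 × (1 − 0.89) × 0.82 = 0.020746
  temperature drift: 0.22 × (1 − 0.49) × 0.07 = 0.007854
  operator setup error: 0.18 × (1 − 0.77) × 0.69 = 0.028566
  mold flash: 0.10 × (1 − 0.40) × 0.89 = 0.0534
  humidity excursion: 0.27 × (1 − 0.46) × 0.77 = 0.11227
Marginal likelihood of the evidence = 0.22283.
P(tooling wear | evidence) = 0.020746 / 0.22283 ≈ 0.093
P(temperature drift | evidence) = 0.007854 / 0.22283 ≈ 0.035
P(operator setup error | evidence) = 0.028566 / 0.22283 ≈ 0.128
P(mold flash | evidence) = 0.0534 / 0.22283 ≈ 0.240
P(humidity excursion | evidence) = 0.11227 / 0.22283 ≈ 0.504

0.093, 0.035, 0.128, 0.240, 0.504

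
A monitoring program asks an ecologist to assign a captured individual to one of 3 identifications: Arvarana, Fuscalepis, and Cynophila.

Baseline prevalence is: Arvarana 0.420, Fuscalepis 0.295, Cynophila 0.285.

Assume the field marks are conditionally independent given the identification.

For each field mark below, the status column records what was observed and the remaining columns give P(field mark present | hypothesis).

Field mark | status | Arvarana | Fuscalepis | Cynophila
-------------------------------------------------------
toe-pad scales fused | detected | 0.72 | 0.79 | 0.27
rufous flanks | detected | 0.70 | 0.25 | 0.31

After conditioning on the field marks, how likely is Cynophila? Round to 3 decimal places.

0.081

By Bayes' rule with conditional independence, the unnormalized weight for each hypothesis is prior × ∏ likelihoods:
  Arvarana: 0.420 × 0.72 × 0.70 = 0.21168
  Fuscalepis: 0.295 × 0.79 × 0.25 = 0.058263
  Cynophila: 0.285 × 0.27 × 0.31 = 0.023855
Normalizing constant Z = 0.21168 + 0.058263 + 0.023855 = 0.2938.
P(Cynophila | evidence) = 0.023855 / 0.2938 ≈ 0.081.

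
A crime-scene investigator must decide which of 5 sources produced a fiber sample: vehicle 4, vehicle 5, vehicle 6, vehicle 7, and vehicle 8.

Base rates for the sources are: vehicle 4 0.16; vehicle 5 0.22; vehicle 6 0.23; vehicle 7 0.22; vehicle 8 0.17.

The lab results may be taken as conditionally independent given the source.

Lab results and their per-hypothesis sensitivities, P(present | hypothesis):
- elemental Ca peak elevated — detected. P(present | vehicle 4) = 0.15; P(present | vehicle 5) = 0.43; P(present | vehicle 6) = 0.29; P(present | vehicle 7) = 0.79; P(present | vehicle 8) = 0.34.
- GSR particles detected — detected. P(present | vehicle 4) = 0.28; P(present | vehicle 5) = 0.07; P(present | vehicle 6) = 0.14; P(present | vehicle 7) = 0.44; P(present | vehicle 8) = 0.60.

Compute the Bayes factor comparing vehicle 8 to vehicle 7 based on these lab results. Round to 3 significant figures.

The Bayes factor is the ratio of the joint likelihoods of the lab result pattern under the two hypotheses.
  vehicle 8: 0.34 × 0.60 = 0.204
  vehicle 7: 0.79 × 0.44 = 0.3476
Bayes factor = 0.204 / 0.3476 ≈ 0.587

0.587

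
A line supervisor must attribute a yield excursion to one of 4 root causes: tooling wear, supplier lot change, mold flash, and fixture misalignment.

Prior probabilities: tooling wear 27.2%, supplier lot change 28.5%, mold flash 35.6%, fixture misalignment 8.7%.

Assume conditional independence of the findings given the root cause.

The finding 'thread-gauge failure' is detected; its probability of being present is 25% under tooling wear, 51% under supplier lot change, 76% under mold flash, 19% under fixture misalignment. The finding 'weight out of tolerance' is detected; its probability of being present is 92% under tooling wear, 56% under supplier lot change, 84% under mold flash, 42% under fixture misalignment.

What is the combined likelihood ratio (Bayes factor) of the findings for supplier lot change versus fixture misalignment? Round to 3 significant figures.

The Bayes factor is the ratio of the joint likelihoods of the evidence pattern under the two hypotheses.
  supplier lot change: 0.51 × 0.56 = 0.2856
  fixture misalignment: 0.19 × 0.42 = 0.0798
Bayes factor = 0.2856 / 0.0798 ≈ 3.58

3.58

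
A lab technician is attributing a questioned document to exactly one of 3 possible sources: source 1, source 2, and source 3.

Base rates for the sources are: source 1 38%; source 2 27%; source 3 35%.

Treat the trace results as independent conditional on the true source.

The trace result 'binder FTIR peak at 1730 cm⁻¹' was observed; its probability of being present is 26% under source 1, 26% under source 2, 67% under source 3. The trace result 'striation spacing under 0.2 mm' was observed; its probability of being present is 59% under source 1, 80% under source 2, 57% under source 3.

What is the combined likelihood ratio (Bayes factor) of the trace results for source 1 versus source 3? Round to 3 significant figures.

Joint likelihood of the trace result pattern under each hypothesis:
  source 1: 0.26 × 0.59 = 0.1534
  source 3: 0.67 × 0.57 = 0.3819
Bayes factor = 0.1534 / 0.3819 ≈ 0.402

0.402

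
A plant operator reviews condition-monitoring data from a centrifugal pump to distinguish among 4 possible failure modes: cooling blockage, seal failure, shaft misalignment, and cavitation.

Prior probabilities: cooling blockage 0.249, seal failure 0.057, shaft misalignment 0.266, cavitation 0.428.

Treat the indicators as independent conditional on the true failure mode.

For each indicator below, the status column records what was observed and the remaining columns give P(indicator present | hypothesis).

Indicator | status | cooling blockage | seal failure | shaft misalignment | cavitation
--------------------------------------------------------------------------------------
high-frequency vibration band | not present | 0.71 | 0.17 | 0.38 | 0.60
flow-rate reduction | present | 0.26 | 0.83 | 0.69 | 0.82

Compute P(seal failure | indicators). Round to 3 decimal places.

0.126

For each hypothesis, the unnormalized posterior weight is prior × product of the indicator likelihoods (using 1 − P(present | H) for each absent indicator):
  cooling blockage: 0.249 × (1 − 0.71) × 0.26 = 0.018775
  seal failure: 0.057 × (1 − 0.17) × 0.83 = 0.039267
  shaft misalignment: 0.266 × (1 − 0.38) × 0.69 = 0.11379
  cavitation: 0.428 × (1 − 0.60) × 0.82 = 0.14038
Marginal likelihood of the evidence = 0.31222.
P(seal failure | evidence) = 0.039267 / 0.31222 ≈ 0.126.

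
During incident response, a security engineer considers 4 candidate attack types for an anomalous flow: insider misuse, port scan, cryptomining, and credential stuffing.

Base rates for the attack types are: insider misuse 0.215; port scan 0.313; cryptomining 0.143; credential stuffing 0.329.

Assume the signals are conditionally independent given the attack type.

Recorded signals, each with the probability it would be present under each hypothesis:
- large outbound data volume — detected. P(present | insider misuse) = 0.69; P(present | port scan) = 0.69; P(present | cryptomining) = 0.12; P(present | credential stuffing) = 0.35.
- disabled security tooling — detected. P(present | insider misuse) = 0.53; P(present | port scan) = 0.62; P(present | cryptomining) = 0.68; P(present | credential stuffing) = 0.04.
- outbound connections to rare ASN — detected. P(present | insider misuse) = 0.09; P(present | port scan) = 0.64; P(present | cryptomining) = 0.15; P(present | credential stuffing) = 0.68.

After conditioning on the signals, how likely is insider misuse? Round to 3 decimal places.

0.072

Multiply each prior by the joint likelihood of the signal pattern:
  insider misuse: 0.215 × 0.69 × 0.53 × 0.09 = 0.0070763
  port scan: 0.313 × 0.69 × 0.62 × 0.64 = 0.085697
  cryptomining: 0.143 × 0.12 × 0.68 × 0.15 = 0.0017503
  credential stuffing: 0.329 × 0.35 × 0.04 × 0.68 = 0.0031321
Normalizing constant Z = 0.0070763 + 0.085697 + 0.0017503 + 0.0031321 = 0.097656.
P(insider misuse | evidence) = 0.0070763 / 0.097656 ≈ 0.072.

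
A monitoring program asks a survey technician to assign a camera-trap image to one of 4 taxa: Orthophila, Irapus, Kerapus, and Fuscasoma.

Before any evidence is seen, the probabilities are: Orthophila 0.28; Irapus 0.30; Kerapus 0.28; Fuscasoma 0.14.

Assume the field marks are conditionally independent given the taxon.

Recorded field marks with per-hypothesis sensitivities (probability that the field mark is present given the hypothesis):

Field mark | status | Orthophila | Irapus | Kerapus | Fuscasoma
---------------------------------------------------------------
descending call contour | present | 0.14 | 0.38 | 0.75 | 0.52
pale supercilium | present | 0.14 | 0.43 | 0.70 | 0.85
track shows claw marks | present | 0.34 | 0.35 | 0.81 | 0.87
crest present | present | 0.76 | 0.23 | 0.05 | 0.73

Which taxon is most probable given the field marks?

Multiply each prior by the joint likelihood of the field mark pattern:
  Orthophila: 0.28 × 0.14 × 0.14 × 0.34 × 0.76 = 0.0014181
  Irapus: 0.30 × 0.38 × 0.43 × 0.35 × 0.23 = 0.0039461
  Kerapus: 0.28 × 0.75 × 0.70 × 0.81 × 0.05 = 0.0059535
  Fuscasoma: 0.14 × 0.52 × 0.85 × 0.87 × 0.73 = 0.0393
Normalizing constant Z = 0.0014181 + 0.0039461 + 0.0059535 + 0.0393 = 0.050618.
P(Orthophila | evidence) ≈ 0.0014181 / 0.050618 ≈ 0.028
P(Irapus | evidence) ≈ 0.0039461 / 0.050618 ≈ 0.078
P(Kerapus | evidence) ≈ 0.0059535 / 0.050618 ≈ 0.118
P(Fuscasoma | evidence) ≈ 0.0393 / 0.050618 ≈ 0.776
The largest is 0.776, so Fuscasoma is most probable.

Fuscasoma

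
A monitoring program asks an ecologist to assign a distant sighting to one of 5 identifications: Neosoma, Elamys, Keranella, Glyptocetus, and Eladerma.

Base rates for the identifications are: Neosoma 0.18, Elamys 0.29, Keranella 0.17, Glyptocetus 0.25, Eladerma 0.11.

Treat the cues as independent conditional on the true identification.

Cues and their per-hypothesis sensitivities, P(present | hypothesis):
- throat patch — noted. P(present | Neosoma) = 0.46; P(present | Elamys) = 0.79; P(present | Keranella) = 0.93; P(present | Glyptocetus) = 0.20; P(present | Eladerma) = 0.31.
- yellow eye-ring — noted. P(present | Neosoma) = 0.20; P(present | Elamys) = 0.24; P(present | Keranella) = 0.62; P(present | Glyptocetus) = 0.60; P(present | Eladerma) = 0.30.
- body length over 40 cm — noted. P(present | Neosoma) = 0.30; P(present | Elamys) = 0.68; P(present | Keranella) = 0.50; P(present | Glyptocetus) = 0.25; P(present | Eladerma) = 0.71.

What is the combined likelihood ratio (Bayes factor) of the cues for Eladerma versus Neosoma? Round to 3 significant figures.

Take the product of per-cue likelihoods under each hypothesis, then divide.
  Eladerma: 0.31 × 0.30 × 0.71 = 0.06603
  Neosoma: 0.46 × 0.20 × 0.30 = 0.0276
Bayes factor = 0.06603 / 0.0276 ≈ 2.39

2.39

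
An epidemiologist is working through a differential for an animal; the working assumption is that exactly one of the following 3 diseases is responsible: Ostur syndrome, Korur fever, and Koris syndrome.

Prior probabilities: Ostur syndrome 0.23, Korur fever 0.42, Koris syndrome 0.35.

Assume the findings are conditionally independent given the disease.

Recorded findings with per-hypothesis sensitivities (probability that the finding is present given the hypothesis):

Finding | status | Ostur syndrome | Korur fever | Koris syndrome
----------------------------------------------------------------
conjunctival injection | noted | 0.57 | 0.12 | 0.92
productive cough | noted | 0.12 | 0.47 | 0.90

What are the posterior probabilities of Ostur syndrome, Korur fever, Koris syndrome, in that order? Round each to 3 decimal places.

Multiply each prior by the joint likelihood of the evidence pattern:
  Ostur syndrome: 0.23 × 0.57 × 0.12 = 0.015732
  Korur fever: 0.42 × 0.12 × 0.47 = 0.023688
  Koris syndrome: 0.35 × 0.92 × 0.90 = 0.2898
Normalizing constant Z = 0.015732 + 0.023688 + 0.2898 = 0.32922.
P(Ostur syndrome | evidence) = 0.015732 / 0.32922 ≈ 0.048
P(Korur fever | evidence) = 0.023688 / 0.32922 ≈ 0.072
P(Koris syndrome | evidence) = 0.2898 / 0.32922 ≈ 0.880

0.048, 0.072, 0.880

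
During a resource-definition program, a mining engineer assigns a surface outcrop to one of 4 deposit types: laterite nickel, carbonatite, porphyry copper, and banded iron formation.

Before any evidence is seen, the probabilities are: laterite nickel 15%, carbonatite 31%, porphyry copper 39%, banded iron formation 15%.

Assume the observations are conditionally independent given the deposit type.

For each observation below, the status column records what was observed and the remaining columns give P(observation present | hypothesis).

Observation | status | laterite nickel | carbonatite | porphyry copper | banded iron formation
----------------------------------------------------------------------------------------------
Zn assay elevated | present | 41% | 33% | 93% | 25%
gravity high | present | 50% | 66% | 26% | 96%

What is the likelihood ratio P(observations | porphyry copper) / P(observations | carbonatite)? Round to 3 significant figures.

Take the product of per-observation likelihoods under each hypothesis, then divide.
  porphyry copper: 0.93 × 0.26 = 0.2418
  carbonatite: 0.33 × 0.66 = 0.2178
Bayes factor = 0.2418 / 0.2178 ≈ 1.11

1.11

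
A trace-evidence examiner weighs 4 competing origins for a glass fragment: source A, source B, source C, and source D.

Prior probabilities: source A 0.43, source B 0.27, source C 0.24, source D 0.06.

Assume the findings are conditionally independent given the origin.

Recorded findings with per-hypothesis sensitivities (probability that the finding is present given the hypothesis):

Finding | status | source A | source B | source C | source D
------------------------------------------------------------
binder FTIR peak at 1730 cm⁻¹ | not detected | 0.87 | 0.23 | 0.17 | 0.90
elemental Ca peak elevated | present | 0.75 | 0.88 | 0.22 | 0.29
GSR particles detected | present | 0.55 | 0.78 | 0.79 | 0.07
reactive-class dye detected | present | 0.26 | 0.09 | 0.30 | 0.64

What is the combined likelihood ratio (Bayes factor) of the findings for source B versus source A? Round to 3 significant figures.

3.41

Joint likelihood of the evidence pattern under each hypothesis (using 1 − P(present | H) for each absent finding):
  source B: (1 − 0.23) × 0.88 × 0.78 × 0.09 = 0.047568
  source A: (1 − 0.87) × 0.75 × 0.55 × 0.26 = 0.013943
Bayes factor = 0.047568 / 0.013943 ≈ 3.41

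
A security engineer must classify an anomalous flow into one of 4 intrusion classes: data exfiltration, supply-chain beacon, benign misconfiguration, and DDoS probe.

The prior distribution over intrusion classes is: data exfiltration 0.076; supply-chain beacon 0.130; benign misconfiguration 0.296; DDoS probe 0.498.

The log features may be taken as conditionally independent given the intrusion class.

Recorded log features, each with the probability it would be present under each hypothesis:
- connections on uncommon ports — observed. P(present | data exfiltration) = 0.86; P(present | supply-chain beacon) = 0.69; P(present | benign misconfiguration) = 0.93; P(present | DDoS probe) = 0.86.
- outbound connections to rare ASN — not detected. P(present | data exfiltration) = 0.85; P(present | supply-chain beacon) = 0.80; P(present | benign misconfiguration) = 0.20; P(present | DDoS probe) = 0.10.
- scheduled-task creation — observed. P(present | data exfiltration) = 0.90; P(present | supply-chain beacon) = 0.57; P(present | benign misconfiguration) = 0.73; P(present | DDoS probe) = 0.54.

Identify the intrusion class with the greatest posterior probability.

By Bayes' rule with conditional independence, the unnormalized weight for each hypothesis is prior × ∏ likelihoods (using 1 − P(present | H) for each absent log feature):
  data exfiltration: 0.076 × 0.86 × (1 − 0.85) × 0.90 = 0.0088236
  supply-chain beacon: 0.130 × 0.69 × (1 − 0.80) × 0.57 = 0.010226
  benign misconfiguration: 0.296 × 0.93 × (1 − 0.20) × 0.73 = 0.16076
  DDoS probe: 0.498 × 0.86 × (1 − 0.10) × 0.54 = 0.20814
The unnormalized weights sum to 0.38796.
P(data exfiltration | evidence) ≈ 0.0088236 / 0.38796 ≈ 0.023
P(supply-chain beacon | evidence) ≈ 0.010226 / 0.38796 ≈ 0.026
P(benign misconfiguration | evidence) ≈ 0.16076 / 0.38796 ≈ 0.414
P(DDoS probe | evidence) ≈ 0.20814 / 0.38796 ≈ 0.537
The largest is 0.537, so DDoS probe is most probable.

DDoS probe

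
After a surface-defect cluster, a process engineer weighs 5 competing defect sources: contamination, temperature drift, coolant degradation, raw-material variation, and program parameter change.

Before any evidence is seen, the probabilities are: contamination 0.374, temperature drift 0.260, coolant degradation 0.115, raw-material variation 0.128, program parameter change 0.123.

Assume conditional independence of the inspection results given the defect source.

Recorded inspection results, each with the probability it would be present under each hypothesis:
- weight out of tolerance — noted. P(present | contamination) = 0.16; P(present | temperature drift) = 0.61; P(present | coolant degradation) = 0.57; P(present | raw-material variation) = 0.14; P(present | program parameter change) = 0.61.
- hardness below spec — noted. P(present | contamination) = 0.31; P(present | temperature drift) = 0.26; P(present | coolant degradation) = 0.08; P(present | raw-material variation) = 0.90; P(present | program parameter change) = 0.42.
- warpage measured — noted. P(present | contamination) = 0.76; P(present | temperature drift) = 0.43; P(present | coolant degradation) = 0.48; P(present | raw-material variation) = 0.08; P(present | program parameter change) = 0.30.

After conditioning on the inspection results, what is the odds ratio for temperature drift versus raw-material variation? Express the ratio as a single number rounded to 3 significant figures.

Unnormalized posterior weight (prior times the inspection result likelihoods) for each of the two hypotheses:
  temperature drift: 0.260 × 0.61 × 0.26 × 0.43 = 0.017731
  raw-material variation: 0.128 × 0.14 × 0.90 × 0.08 = 0.0012902
Odds(temperature drift : raw-material variation) = 0.017731 / 0.0012902 ≈ 13.7.

13.7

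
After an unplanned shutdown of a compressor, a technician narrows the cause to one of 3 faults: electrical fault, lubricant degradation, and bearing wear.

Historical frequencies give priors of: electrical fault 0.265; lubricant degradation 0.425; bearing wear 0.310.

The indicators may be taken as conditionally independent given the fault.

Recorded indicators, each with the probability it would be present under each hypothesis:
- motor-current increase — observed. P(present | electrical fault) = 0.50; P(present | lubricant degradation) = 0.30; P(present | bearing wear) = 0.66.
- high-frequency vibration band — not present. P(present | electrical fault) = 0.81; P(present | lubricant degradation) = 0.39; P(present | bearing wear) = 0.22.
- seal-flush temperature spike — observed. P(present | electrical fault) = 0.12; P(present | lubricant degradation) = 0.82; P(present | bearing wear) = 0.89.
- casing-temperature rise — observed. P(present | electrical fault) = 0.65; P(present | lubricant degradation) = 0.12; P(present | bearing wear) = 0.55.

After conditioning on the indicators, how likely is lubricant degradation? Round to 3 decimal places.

0.087

By Bayes' rule with conditional independence, the unnormalized weight for each hypothesis is prior × ∏ likelihoods (using 1 − P(present | H) for each absent indicator):
  electrical fault: 0.265 × 0.50 × (1 − 0.81) × 0.12 × 0.65 = 0.0019636
  lubricant degradation: 0.425 × 0.30 × (1 − 0.39) × 0.82 × 0.12 = 0.0076531
  bearing wear: 0.310 × 0.66 × (1 − 0.22) × 0.89 × 0.55 = 0.078118
The unnormalized weights sum to 0.087735.
P(lubricant degradation | evidence) = 0.0076531 / 0.087735 ≈ 0.087.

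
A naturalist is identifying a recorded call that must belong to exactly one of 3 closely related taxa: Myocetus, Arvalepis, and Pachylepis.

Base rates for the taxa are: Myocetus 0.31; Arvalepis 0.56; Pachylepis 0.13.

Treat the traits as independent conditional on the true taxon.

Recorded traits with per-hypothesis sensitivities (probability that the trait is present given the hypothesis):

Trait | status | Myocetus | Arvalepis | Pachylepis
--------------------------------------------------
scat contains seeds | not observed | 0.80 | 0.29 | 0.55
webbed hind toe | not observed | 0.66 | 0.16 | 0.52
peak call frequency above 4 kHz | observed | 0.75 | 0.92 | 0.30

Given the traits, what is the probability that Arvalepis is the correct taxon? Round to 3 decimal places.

By Bayes' rule with conditional independence, the unnormalized weight for each hypothesis is prior × ∏ likelihoods (using 1 − P(present | H) for each absent trait):
  Myocetus: 0.31 × (1 − 0.80) × (1 − 0.66) × 0.75 = 0.01581
  Arvalepis: 0.56 × (1 − 0.29) × (1 − 0.16) × 0.92 = 0.30727
  Pachylepis: 0.13 × (1 − 0.55) × (1 − 0.52) × 0.30 = 0.008424
Normalizing constant Z = 0.01581 + 0.30727 + 0.008424 = 0.3315.
P(Arvalepis | evidence) = 0.30727 / 0.3315 ≈ 0.927.

0.927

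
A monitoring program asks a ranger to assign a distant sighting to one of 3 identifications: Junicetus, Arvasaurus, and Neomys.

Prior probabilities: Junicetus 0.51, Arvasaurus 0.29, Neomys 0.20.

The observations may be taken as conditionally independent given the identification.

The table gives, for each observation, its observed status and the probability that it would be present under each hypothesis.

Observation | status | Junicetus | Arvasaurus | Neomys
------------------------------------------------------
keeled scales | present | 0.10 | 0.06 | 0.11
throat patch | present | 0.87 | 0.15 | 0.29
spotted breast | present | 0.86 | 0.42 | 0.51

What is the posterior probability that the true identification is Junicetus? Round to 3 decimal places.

For each hypothesis, the unnormalized posterior weight is prior × product of the observation likelihoods:
  Junicetus: 0.51 × 0.10 × 0.87 × 0.86 = 0.038158
  Arvasaurus: 0.29 × 0.06 × 0.15 × 0.42 = 0.0010962
  Neomys: 0.20 × 0.11 × 0.29 × 0.51 = 0.0032538
Normalizing constant Z = 0.038158 + 0.0010962 + 0.0032538 = 0.042508.
P(Junicetus | evidence) = 0.038158 / 0.042508 ≈ 0.898.

0.898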